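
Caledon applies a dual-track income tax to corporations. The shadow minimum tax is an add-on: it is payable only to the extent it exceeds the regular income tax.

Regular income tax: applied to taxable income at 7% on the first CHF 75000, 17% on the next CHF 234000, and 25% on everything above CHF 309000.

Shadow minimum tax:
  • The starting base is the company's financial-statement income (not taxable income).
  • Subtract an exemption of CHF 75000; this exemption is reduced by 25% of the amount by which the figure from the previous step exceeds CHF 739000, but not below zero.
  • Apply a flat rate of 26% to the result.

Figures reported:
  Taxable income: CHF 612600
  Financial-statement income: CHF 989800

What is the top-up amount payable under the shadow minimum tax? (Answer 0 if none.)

CHF 133220

Regular income tax:
  CHF 75000 × 7% = CHF 5250
  CHF 234000 × 17% = CHF 39780
  CHF 303600 × 25% = CHF 75900
  → CHF 120930

Shadow minimum tax:
  Base (financial-statement income): CHF 989800
  Exemption: CHF 75000 − 25% × (CHF 989800 − CHF 739000) = CHF 75000 − CHF 62700 = CHF 12300
  Base: CHF 989800 − CHF 12300 = CHF 977500
  CHF 977500 × 26% = CHF 254150

Excess of shadow minimum tax over regular income tax: CHF 254150 − CHF 120930 = CHF 133220.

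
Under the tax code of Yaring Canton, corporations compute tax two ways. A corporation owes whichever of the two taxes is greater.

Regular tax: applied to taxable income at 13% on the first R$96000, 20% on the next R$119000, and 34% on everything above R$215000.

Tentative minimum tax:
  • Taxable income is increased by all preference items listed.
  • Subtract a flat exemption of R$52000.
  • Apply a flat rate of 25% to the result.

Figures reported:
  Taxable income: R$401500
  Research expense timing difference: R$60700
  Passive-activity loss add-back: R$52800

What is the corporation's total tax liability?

R$115750

Tentative minimum tax:
  Adjusted income: R$401500 + R$60700 + R$52800 = R$515000
  Less exemption R$52000 → base R$463000
  R$463000 × 25% = R$115750

Regular tax:
  R$96000 × 13% = R$12480
  R$119000 × 20% = R$23800
  R$186500 × 34% = R$63410
  → R$99690

R$115750 > R$99690, so the tentative minimum tax is the binding amount.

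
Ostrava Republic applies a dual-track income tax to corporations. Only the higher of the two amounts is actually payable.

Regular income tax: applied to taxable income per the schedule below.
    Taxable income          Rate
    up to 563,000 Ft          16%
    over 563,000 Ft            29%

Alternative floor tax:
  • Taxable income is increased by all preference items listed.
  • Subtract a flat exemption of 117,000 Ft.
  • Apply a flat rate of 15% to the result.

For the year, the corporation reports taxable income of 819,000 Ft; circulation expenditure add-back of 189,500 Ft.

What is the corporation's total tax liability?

Alternative floor tax:
  Adjusted income: 819,000 Ft + 189,500 Ft = 1,008,500 Ft
  Less exemption 117,000 Ft → base 891,500 Ft
  891,500 Ft × 15% = 133,725 Ft

Regular income tax:
  563,000 Ft × 16% = 90,080 Ft
  256,000 Ft × 29% = 74,240 Ft
  → 164,320 Ft

164,320 Ft > 133,725 Ft, so the regular income tax governs.

164,320 Ft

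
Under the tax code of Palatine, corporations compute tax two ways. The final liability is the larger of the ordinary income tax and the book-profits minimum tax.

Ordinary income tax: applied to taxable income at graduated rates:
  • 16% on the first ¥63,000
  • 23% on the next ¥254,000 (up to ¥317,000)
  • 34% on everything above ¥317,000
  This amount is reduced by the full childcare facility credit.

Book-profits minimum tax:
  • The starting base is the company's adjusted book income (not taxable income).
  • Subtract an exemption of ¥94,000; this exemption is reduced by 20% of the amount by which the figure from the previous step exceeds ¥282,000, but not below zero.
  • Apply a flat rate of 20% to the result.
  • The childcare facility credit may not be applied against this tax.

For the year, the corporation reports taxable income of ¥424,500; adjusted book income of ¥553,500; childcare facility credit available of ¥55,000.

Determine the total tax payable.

¥102,760

Book-profits minimum tax:
  Base (adjusted book income): ¥553,500
  Exemption: ¥94,000 − 20% × (¥553,500 − ¥282,000) = ¥94,000 − ¥54,300 = ¥39,700
  Base: ¥553,500 − ¥39,700 = ¥513,800
  ¥513,800 × 20% = ¥102,760

Ordinary income tax:
  ¥63,000 × 16% = ¥10,080
  ¥254,000 × 23% = ¥58,420
  ¥107,500 × 34% = ¥36,550
  → ¥105,050
  Less childcare facility credit ¥55,000 → ¥50,050

¥102,760 > ¥50,050, so the book-profits minimum tax is the binding amount.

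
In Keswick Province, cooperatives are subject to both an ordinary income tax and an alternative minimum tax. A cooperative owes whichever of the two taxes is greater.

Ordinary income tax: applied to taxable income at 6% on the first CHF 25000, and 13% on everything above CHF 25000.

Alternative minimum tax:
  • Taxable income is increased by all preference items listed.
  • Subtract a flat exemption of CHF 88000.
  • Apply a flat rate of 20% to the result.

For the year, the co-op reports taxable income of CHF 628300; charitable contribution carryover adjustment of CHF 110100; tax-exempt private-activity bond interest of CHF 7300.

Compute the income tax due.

Ordinary income tax:
  CHF 25000 × 6% = CHF 1500
  CHF 603300 × 13% = CHF 78429
  → CHF 79929

Alternative minimum tax:
  Adjusted income: CHF 628300 + CHF 110100 + CHF 7300 = CHF 745700
  Less exemption CHF 88000 → base CHF 657700
  CHF 657700 × 20% = CHF 131540

CHF 131540 > CHF 79929, so the alternative minimum tax is the binding amount.

CHF 131540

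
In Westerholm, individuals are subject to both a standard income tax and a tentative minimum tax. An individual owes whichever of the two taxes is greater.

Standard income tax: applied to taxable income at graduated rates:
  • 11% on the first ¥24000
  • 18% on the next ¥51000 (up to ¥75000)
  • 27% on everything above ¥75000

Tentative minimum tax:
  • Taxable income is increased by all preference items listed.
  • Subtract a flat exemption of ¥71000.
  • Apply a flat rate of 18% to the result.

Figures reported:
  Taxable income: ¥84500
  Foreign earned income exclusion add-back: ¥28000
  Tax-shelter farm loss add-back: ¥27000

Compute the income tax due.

¥14385

Tentative minimum tax:
  Adjusted income: ¥84500 + ¥28000 + ¥27000 = ¥139500
  Less exemption ¥71000 → base ¥68500
  ¥68500 × 18% = ¥12330

Standard income tax:
  ¥24000 × 11% = ¥2640
  ¥51000 × 18% = ¥9180
  ¥9500 × 27% = ¥2565
  → ¥14385

¥14385 > ¥12330, so the standard income tax governs.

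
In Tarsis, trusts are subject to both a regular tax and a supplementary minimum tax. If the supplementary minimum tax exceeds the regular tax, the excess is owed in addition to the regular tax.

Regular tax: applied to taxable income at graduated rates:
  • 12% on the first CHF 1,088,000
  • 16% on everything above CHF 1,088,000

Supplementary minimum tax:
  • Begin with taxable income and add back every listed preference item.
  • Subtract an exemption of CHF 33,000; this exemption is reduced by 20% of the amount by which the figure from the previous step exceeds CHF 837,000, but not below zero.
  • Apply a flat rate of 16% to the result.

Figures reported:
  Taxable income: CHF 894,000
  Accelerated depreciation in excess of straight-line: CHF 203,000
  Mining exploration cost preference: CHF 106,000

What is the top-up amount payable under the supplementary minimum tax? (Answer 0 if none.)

CHF 85,200

Regular tax:
  CHF 894,000 × 12% = CHF 107,280

Supplementary minimum tax:
  Adjusted income: CHF 894,000 + CHF 203,000 + CHF 106,000 = CHF 1,203,000
  Exemption: 20% × (CHF 1,203,000 − CHF 837,000) = CHF 73,200 ≥ CHF 33,000, so the exemption is fully phased out
  Base: CHF 1,203,000 − CHF 0 = CHF 1,203,000
  CHF 1,203,000 × 16% = CHF 192,480

Excess of supplementary minimum tax over regular tax: CHF 192,480 − CHF 107,280 = CHF 85,200.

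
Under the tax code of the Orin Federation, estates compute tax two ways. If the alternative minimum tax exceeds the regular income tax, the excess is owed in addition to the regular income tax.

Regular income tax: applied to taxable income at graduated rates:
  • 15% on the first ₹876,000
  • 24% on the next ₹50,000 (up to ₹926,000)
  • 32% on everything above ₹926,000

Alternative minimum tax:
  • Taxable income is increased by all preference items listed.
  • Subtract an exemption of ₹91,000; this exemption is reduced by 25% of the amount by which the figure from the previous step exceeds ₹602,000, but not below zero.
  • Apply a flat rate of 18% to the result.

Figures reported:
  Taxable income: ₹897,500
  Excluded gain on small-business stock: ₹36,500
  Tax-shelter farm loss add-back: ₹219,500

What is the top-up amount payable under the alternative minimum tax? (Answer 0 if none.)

₹71,070

Regular income tax:
  ₹876,000 × 15% = ₹131,400
  ₹21,500 × 24% = ₹5,160
  → ₹136,560

Alternative minimum tax:
  Adjusted income: ₹897,500 + ₹36,500 + ₹219,500 = ₹1,153,500
  Exemption: 25% × (₹1,153,500 − ₹602,000) = ₹137,875 ≥ ₹91,000, so the exemption is fully phased out
  Base: ₹1,153,500 − ₹0 = ₹1,153,500
  ₹1,153,500 × 18% = ₹207,630

Excess of alternative minimum tax over regular income tax: ₹207,630 − ₹136,560 = ₹71,070.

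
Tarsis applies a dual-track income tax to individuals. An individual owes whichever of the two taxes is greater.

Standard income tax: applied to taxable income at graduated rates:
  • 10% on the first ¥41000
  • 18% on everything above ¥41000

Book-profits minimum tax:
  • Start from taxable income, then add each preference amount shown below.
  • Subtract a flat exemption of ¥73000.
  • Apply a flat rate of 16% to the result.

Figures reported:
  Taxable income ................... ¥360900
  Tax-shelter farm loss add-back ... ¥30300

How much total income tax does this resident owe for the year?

Book-profits minimum tax:
  Adjusted income: ¥360900 + ¥30300 = ¥391200
  Less exemption ¥73000 → base ¥318200
  ¥318200 × 16% = ¥50912

Standard income tax:
  ¥41000 × 10% = ¥4100
  ¥319900 × 18% = ¥57582
  → ¥61682

¥61682 > ¥50912, so the standard income tax governs.

¥61682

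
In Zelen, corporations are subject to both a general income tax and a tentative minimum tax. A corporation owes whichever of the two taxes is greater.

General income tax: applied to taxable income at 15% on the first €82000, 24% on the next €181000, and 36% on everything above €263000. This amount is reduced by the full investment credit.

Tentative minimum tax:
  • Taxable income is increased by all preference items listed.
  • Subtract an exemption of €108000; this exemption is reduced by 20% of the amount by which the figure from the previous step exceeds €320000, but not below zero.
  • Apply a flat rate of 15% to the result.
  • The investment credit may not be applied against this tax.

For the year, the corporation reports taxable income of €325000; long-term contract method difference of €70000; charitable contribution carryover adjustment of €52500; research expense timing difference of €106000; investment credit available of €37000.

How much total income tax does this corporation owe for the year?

Tentative minimum tax:
  Adjusted income: €325000 + €70000 + €52500 + €106000 = €553500
  Exemption: €108000 − 20% × (€553500 − €320000) = €108000 − €46700 = €61300
  Base: €553500 − €61300 = €492200
  €492200 × 15% = €73830

General income tax:
  €82000 × 15% = €12300
  €181000 × 24% = €43440
  €62000 × 36% = €22320
  → €78060
  Less investment credit €37000 → €41060

€73830 > €41060, so the tentative minimum tax is the binding amount.

€73830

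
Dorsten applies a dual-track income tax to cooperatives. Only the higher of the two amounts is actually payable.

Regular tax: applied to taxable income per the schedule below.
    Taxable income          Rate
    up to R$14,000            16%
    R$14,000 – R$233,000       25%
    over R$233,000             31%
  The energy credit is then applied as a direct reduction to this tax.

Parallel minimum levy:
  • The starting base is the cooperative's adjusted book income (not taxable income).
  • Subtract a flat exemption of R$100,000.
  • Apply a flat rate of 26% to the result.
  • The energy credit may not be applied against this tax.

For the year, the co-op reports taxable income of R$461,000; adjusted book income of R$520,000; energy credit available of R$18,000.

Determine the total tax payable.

R$109,670

Regular tax:
  R$14,000 × 16% = R$2,240
  R$219,000 × 25% = R$54,750
  R$228,000 × 31% = R$70,680
  → R$127,670
  Less energy credit R$18,000 → R$109,670

Parallel minimum levy:
  Base (adjusted book income): R$520,000
  Less exemption R$100,000 → base R$420,000
  R$420,000 × 26% = R$109,200

R$109,670 > R$109,200, so the regular tax governs.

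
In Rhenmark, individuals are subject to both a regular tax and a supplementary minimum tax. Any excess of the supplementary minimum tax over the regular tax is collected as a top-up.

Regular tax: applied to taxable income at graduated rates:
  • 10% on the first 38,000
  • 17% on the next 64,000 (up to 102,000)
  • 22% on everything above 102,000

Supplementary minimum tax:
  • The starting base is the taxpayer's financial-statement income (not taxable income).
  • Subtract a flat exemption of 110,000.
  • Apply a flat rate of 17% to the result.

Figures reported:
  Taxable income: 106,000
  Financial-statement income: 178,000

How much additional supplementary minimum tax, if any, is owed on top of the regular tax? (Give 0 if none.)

0

Regular tax:
  38,000 × 10% = 3,800
  64,000 × 17% = 10,880
  4,000 × 22% = 880
  → 15,560

Supplementary minimum tax:
  Base (financial-statement income): 178,000
  Less exemption 110,000 → base 68,000
  68,000 × 17% = 11,560

11,560 ≤ 15,560, so no add-on is due.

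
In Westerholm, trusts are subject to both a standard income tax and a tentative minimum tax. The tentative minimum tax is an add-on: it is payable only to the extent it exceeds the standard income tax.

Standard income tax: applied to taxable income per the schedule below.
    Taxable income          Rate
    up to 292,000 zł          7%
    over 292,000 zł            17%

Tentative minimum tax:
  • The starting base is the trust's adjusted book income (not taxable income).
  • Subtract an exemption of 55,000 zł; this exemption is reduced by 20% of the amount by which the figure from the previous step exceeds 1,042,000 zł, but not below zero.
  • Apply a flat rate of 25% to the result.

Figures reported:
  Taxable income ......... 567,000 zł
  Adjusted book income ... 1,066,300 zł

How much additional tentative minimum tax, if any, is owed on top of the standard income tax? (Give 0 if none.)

186,850 zł

Tentative minimum tax:
  Base (adjusted book income): 1,066,300 zł
  Exemption: 55,000 zł − 20% × (1,066,300 zł − 1,042,000 zł) = 55,000 zł − 4,860 zł = 50,140 zł
  Base: 1,066,300 zł − 50,140 zł = 1,016,160 zł
  1,016,160 zł × 25% = 254,040 zł

Standard income tax:
  292,000 zł × 7% = 20,440 zł
  275,000 zł × 17% = 46,750 zł
  → 67,190 zł

Excess of tentative minimum tax over standard income tax: 254,040 zł − 67,190 zł = 186,850 zł.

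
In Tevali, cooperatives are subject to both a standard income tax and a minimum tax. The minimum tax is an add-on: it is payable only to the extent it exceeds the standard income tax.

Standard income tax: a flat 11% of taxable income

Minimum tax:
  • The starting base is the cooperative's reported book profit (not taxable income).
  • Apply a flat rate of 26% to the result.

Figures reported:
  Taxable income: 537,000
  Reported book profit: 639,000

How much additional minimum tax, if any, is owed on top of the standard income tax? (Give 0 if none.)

107,070

Minimum tax:
  Base (reported book profit): 639,000
  639,000 × 26% = 166,140

Standard income tax:
  537,000 × 11% = 59,070

Excess of minimum tax over standard income tax: 166,140 − 59,070 = 107,070.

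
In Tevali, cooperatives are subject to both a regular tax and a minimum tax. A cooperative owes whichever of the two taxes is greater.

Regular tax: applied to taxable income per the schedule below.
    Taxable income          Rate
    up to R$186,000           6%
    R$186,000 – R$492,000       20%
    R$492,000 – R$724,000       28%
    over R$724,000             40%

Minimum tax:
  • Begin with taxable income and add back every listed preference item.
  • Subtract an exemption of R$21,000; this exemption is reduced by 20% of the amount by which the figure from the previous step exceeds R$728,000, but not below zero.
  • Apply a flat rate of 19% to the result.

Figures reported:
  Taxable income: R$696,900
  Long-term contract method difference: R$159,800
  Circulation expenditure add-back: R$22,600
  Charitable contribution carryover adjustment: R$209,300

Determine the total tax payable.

Regular tax:
  R$186,000 × 6% = R$11,160
  R$306,000 × 20% = R$61,200
  R$204,900 × 28% = R$57,372
  → R$129,732

Minimum tax:
  Adjusted income: R$696,900 + R$159,800 + R$22,600 + R$209,300 = R$1,088,600
  Exemption: 20% × (R$1,088,600 − R$728,000) = R$72,120 ≥ R$21,000, so the exemption is fully phased out
  Base: R$1,088,600 − R$0 = R$1,088,600
  R$1,088,600 × 19% = R$206,834

R$206,834 > R$129,732, so the minimum tax is the binding amount.

R$206,834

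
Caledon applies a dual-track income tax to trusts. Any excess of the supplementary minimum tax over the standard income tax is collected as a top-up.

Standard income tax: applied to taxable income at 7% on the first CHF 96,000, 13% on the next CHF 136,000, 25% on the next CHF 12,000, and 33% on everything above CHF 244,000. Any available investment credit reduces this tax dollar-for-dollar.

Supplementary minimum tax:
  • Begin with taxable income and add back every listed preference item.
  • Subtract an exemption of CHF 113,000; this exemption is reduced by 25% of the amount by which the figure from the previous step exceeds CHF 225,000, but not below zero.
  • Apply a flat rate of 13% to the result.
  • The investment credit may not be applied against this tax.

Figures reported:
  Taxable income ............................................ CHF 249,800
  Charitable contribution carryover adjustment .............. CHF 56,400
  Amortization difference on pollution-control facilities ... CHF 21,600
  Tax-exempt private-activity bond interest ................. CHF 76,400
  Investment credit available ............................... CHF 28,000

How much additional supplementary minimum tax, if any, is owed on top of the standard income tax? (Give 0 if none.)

CHF 42,366

Supplementary minimum tax:
  Adjusted income: CHF 249,800 + CHF 56,400 + CHF 21,600 + CHF 76,400 = CHF 404,200
  Exemption: CHF 113,000 − 25% × (CHF 404,200 − CHF 225,000) = CHF 113,000 − CHF 44,800 = CHF 68,200
  Base: CHF 404,200 − CHF 68,200 = CHF 336,000
  CHF 336,000 × 13% = CHF 43,680

Standard income tax:
  CHF 96,000 × 7% = CHF 6,720
  CHF 136,000 × 13% = CHF 17,680
  CHF 12,000 × 25% = CHF 3,000
  CHF 5,800 × 33% = CHF 1,914
  → CHF 29,314
  Less investment credit CHF 28,000 → CHF 1,314

Excess of supplementary minimum tax over standard income tax: CHF 43,680 − CHF 1,314 = CHF 42,366.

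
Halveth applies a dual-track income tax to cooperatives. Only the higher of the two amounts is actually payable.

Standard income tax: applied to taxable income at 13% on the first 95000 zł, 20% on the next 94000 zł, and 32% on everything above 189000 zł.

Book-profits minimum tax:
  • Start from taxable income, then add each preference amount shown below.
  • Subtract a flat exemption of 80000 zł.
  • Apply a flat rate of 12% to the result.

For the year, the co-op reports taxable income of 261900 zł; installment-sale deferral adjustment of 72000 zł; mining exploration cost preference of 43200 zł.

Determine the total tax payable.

Book-profits minimum tax:
  Adjusted income: 261900 zł + 72000 zł + 43200 zł = 377100 zł
  Less exemption 80000 zł → base 297100 zł
  297100 zł × 12% = 35652 zł

Standard income tax:
  95000 zł × 13% = 12350 zł
  94000 zł × 20% = 18800 zł
  72900 zł × 32% = 23328 zł
  → 54478 zł

54478 zł > 35652 zł, so the standard income tax governs.

54478 zł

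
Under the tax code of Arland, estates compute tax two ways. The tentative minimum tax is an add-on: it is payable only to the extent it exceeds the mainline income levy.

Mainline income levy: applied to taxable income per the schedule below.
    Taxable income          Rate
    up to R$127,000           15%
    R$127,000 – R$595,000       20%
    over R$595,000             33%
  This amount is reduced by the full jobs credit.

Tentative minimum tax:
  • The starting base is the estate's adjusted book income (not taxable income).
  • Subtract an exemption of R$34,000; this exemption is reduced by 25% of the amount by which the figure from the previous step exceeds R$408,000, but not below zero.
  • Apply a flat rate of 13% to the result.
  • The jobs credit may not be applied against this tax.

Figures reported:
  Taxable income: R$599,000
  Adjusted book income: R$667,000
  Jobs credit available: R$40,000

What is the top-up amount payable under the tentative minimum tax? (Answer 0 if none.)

R$12,740

Tentative minimum tax:
  Base (adjusted book income): R$667,000
  Exemption: 25% × (R$667,000 − R$408,000) = R$64,750 ≥ R$34,000, so the exemption is fully phased out
  Base: R$667,000 − R$0 = R$667,000
  R$667,000 × 13% = R$86,710

Mainline income levy:
  R$127,000 × 15% = R$19,050
  R$468,000 × 20% = R$93,600
  R$4,000 × 33% = R$1,320
  → R$113,970
  Less jobs credit R$40,000 → R$73,970

Excess of tentative minimum tax over mainline income levy: R$86,710 − R$73,970 = R$12,740.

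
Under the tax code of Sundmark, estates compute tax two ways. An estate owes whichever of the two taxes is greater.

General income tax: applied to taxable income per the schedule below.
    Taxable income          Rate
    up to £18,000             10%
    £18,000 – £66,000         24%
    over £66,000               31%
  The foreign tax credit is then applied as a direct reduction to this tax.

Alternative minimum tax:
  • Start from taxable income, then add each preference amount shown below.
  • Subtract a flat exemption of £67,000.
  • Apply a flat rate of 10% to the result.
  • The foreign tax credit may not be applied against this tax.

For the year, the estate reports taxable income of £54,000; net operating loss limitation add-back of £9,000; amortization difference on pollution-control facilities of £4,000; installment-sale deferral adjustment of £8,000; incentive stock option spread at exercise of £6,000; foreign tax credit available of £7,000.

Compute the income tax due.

Alternative minimum tax:
  Adjusted income: £54,000 + £9,000 + £4,000 + £8,000 + £6,000 = £81,000
  Less exemption £67,000 → base £14,000
  £14,000 × 10% = £1,400

General income tax:
  £18,000 × 10% = £1,800
  £36,000 × 24% = £8,640
  → £10,440
  Less foreign tax credit £7,000 → £3,440

£3,440 > £1,400, so the general income tax governs.

£3,440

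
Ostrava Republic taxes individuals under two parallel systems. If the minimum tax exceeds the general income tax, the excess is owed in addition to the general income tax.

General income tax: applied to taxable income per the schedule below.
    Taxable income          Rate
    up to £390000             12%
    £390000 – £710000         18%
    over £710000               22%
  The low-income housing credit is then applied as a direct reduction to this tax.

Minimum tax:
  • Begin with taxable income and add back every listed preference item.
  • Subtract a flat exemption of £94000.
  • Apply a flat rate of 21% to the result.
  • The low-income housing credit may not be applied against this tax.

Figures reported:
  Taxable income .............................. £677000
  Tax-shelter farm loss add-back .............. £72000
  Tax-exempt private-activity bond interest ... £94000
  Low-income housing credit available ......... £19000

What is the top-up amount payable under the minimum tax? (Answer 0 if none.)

£77830

General income tax:
  £390000 × 12% = £46800
  £287000 × 18% = £51660
  → £98460
  Less low-income housing credit £19000 → £79460

Minimum tax:
  Adjusted income: £677000 + £72000 + £94000 = £843000
  Less exemption £94000 → base £749000
  £749000 × 21% = £157290

Excess of minimum tax over general income tax: £157290 − £79460 = £77830.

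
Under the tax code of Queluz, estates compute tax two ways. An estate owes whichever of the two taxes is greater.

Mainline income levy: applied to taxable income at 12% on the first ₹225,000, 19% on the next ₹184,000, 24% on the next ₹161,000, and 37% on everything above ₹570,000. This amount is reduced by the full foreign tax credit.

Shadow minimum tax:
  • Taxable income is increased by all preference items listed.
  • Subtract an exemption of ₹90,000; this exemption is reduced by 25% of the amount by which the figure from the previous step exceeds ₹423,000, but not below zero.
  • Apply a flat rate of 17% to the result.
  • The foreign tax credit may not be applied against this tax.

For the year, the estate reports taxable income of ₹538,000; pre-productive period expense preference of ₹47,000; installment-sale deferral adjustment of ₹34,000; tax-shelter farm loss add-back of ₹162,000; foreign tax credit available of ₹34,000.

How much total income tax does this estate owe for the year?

₹132,685

Mainline income levy:
  ₹225,000 × 12% = ₹27,000
  ₹184,000 × 19% = ₹34,960
  ₹129,000 × 24% = ₹30,960
  → ₹92,920
  Less foreign tax credit ₹34,000 → ₹58,920

Shadow minimum tax:
  Adjusted income: ₹538,000 + ₹47,000 + ₹34,000 + ₹162,000 = ₹781,000
  Exemption: ₹90,000 − 25% × (₹781,000 − ₹423,000) = ₹90,000 − ₹89,500 = ₹500
  Base: ₹781,000 − ₹500 = ₹780,500
  ₹780,500 × 17% = ₹132,685

₹132,685 > ₹58,920, so the shadow minimum tax is the binding amount.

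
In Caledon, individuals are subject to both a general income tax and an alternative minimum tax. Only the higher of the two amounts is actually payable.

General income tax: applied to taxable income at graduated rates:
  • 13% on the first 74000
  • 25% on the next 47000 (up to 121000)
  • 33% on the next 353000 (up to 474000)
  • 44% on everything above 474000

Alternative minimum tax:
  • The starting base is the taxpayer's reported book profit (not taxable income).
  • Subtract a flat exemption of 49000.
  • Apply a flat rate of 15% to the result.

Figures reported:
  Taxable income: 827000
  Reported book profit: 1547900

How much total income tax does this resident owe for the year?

293180

Alternative minimum tax:
  Base (reported book profit): 1547900
  Less exemption 49000 → base 1498900
  1498900 × 15% = 224835

General income tax:
  74000 × 13% = 9620
  47000 × 25% = 11750
  353000 × 33% = 116490
  353000 × 44% = 155320
  → 293180

293180 > 224835, so the general income tax governs.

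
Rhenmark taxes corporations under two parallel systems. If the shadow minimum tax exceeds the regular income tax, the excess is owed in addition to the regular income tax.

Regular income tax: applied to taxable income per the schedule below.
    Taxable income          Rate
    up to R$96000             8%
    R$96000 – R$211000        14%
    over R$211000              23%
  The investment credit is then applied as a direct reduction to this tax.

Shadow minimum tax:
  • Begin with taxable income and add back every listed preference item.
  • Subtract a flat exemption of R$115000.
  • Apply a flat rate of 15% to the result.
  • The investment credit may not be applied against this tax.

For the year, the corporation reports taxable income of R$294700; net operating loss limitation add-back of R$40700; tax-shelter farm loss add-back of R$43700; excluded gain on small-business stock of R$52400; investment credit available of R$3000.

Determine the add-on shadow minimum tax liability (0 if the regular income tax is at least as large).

R$7444

Regular income tax:
  R$96000 × 8% = R$7680
  R$115000 × 14% = R$16100
  R$83700 × 23% = R$19251
  → R$43031
  Less investment credit R$3000 → R$40031

Shadow minimum tax:
  Adjusted income: R$294700 + R$40700 + R$43700 + R$52400 = R$431500
  Less exemption R$115000 → base R$316500
  R$316500 × 15% = R$47475

Excess of shadow minimum tax over regular income tax: R$47475 − R$40031 = R$7444.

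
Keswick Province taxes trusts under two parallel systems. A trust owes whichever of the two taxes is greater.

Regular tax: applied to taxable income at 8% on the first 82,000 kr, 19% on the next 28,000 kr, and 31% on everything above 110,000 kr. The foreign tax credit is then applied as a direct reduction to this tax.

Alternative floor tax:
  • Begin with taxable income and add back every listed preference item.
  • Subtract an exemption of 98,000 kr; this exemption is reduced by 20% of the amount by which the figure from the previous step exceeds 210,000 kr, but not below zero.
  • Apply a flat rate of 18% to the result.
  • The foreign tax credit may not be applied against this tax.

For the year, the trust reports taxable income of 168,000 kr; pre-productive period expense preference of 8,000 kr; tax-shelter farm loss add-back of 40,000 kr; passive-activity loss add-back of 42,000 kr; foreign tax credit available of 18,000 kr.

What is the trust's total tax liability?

30,528 kr

Alternative floor tax:
  Adjusted income: 168,000 kr + 8,000 kr + 40,000 kr + 42,000 kr = 258,000 kr
  Exemption: 98,000 kr − 20% × (258,000 kr − 210,000 kr) = 98,000 kr − 9,600 kr = 88,400 kr
  Base: 258,000 kr − 88,400 kr = 169,600 kr
  169,600 kr × 18% = 30,528 kr

Regular tax:
  82,000 kr × 8% = 6,560 kr
  28,000 kr × 19% = 5,320 kr
  58,000 kr × 31% = 17,980 kr
  → 29,860 kr
  Less foreign tax credit 18,000 kr → 11,860 kr

30,528 kr > 11,860 kr, so the alternative floor tax is the binding amount.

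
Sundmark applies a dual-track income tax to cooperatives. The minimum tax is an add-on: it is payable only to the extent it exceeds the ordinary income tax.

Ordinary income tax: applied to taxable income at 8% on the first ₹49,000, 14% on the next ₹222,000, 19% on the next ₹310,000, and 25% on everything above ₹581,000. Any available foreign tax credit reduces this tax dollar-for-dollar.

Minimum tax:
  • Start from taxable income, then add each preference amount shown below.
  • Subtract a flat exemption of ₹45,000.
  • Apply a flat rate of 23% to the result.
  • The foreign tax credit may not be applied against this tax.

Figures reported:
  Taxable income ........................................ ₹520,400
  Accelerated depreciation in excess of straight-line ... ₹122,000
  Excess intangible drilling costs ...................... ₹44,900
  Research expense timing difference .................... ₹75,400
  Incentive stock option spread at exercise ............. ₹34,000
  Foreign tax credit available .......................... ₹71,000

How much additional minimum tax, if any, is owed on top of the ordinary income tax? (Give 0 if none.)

₹161,505

Minimum tax:
  Adjusted income: ₹520,400 + ₹122,000 + ₹44,900 + ₹75,400 + ₹34,000 = ₹796,700
  Less exemption ₹45,000 → base ₹751,700
  ₹751,700 × 23% = ₹172,891

Ordinary income tax:
  ₹49,000 × 8% = ₹3,920
  ₹222,000 × 14% = ₹31,080
  ₹249,400 × 19% = ₹47,386
  → ₹82,386
  Less foreign tax credit ₹71,000 → ₹11,386

Excess of minimum tax over ordinary income tax: ₹172,891 − ₹11,386 = ₹161,505.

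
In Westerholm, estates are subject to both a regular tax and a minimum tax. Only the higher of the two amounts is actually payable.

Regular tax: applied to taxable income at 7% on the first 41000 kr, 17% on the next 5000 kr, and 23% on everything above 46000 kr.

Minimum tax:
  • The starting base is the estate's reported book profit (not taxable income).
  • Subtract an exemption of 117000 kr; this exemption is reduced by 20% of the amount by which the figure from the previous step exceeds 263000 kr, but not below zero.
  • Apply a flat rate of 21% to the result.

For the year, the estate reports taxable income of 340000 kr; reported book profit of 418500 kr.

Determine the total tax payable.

Minimum tax:
  Base (reported book profit): 418500 kr
  Exemption: 117000 kr − 20% × (418500 kr − 263000 kr) = 117000 kr − 31100 kr = 85900 kr
  Base: 418500 kr − 85900 kr = 332600 kr
  332600 kr × 21% = 69846 kr

Regular tax:
  41000 kr × 7% = 2870 kr
  5000 kr × 17% = 850 kr
  294000 kr × 23% = 67620 kr
  → 71340 kr

71340 kr > 69846 kr, so the regular tax governs.

71340 kr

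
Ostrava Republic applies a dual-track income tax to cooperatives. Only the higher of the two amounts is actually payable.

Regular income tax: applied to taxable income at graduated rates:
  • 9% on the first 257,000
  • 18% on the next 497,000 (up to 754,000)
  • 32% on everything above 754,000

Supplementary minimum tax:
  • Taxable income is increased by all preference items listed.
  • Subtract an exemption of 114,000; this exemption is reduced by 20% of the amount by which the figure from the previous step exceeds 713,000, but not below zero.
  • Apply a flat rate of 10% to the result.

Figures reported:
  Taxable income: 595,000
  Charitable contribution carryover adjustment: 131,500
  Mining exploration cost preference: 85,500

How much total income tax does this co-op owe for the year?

Supplementary minimum tax:
  Adjusted income: 595,000 + 131,500 + 85,500 = 812,000
  Exemption: 114,000 − 20% × (812,000 − 713,000) = 114,000 − 19,800 = 94,200
  Base: 812,000 − 94,200 = 717,800
  717,800 × 10% = 71,780

Regular income tax:
  257,000 × 9% = 23,130
  338,000 × 18% = 60,840
  → 83,970

83,970 > 71,780, so the regular income tax governs.

83,970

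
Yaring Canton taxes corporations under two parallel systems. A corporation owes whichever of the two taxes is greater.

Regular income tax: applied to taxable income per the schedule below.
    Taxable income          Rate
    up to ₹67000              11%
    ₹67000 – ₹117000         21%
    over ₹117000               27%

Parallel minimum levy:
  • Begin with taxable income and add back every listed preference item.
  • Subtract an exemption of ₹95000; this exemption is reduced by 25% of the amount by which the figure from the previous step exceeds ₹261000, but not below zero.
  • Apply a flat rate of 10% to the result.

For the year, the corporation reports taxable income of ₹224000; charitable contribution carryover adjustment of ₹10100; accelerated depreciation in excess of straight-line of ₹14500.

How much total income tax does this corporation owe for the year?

Regular income tax:
  ₹67000 × 11% = ₹7370
  ₹50000 × 21% = ₹10500
  ₹107000 × 27% = ₹28890
  → ₹46760

Parallel minimum levy:
  Adjusted income: ₹224000 + ₹10100 + ₹14500 = ₹248600
  Exemption: ₹248600 ≤ ₹261000, so full ₹95000 applies
  Base: ₹248600 − ₹95000 = ₹153600
  ₹153600 × 10% = ₹15360

₹46760 > ₹15360, so the regular income tax governs.

₹46760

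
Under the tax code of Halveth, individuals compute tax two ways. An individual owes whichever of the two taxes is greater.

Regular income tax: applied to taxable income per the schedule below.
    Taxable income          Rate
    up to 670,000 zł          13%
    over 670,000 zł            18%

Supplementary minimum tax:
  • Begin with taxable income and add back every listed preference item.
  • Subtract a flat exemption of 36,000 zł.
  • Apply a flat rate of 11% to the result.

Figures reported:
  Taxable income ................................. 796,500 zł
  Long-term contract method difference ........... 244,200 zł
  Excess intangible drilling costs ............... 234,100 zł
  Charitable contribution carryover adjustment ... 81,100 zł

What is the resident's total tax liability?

Supplementary minimum tax:
  Adjusted income: 796,500 zł + 244,200 zł + 234,100 zł + 81,100 zł = 1,355,900 zł
  Less exemption 36,000 zł → base 1,319,900 zł
  1,319,900 zł × 11% = 145,189 zł

Regular income tax:
  670,000 zł × 13% = 87,100 zł
  126,500 zł × 18% = 22,770 zł
  → 109,870 zł

145,189 zł > 109,870 zł, so the supplementary minimum tax is the binding amount.

145,189 zł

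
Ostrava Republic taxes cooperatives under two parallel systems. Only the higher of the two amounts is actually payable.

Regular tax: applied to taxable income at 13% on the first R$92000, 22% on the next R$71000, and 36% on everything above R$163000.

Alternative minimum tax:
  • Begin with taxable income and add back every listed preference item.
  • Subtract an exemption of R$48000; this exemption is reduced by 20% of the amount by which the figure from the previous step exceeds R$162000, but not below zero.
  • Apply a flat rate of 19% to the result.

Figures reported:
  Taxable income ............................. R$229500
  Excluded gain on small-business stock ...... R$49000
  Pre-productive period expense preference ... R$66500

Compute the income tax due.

R$63384

Regular tax:
  R$92000 × 13% = R$11960
  R$71000 × 22% = R$15620
  R$66500 × 36% = R$23940
  → R$51520

Alternative minimum tax:
  Adjusted income: R$229500 + R$49000 + R$66500 = R$345000
  Exemption: R$48000 − 20% × (R$345000 − R$162000) = R$48000 − R$36600 = R$11400
  Base: R$345000 − R$11400 = R$333600
  R$333600 × 19% = R$63384

R$63384 > R$51520, so the alternative minimum tax is the binding amount.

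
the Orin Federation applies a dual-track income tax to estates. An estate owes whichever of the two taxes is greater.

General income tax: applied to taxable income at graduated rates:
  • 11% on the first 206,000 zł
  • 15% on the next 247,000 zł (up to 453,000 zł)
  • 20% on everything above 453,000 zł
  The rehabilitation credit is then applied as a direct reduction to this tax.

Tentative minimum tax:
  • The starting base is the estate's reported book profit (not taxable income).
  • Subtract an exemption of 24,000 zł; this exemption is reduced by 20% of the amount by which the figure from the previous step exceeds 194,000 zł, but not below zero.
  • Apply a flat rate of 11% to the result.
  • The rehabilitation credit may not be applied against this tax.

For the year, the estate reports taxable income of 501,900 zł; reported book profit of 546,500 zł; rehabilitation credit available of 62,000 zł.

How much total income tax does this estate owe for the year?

General income tax:
  206,000 zł × 11% = 22,660 zł
  247,000 zł × 15% = 37,050 zł
  48,900 zł × 20% = 9,780 zł
  → 69,490 zł
  Less rehabilitation credit 62,000 zł → 7,490 zł

Tentative minimum tax:
  Base (reported book profit): 546,500 zł
  Exemption: 20% × (546,500 zł − 194,000 zł) = 70,500 zł ≥ 24,000 zł, so the exemption is fully phased out
  Base: 546,500 zł − 0 zł = 546,500 zł
  546,500 zł × 11% = 60,115 zł

60,115 zł > 7,490 zł, so the tentative minimum tax is the binding amount.

60,115 zł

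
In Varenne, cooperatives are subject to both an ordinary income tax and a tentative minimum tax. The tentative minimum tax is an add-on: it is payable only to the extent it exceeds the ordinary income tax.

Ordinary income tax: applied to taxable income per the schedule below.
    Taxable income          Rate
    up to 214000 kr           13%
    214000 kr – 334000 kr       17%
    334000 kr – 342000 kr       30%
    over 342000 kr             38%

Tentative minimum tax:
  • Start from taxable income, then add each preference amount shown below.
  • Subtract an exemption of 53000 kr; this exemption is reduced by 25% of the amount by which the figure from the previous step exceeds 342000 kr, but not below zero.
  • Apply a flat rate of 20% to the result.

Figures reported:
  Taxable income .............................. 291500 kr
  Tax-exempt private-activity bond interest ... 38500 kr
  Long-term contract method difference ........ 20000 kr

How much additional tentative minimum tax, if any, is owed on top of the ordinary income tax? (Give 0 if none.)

Ordinary income tax:
  214000 kr × 13% = 27820 kr
  77500 kr × 17% = 13175 kr
  → 40995 kr

Tentative minimum tax:
  Adjusted income: 291500 kr + 38500 kr + 20000 kr = 350000 kr
  Exemption: 53000 kr − 25% × (350000 kr − 342000 kr) = 53000 kr − 2000 kr = 51000 kr
  Base: 350000 kr − 51000 kr = 299000 kr
  299000 kr × 20% = 59800 kr

Excess of tentative minimum tax over ordinary income tax: 59800 kr − 40995 kr = 18805 kr.

18805 kr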